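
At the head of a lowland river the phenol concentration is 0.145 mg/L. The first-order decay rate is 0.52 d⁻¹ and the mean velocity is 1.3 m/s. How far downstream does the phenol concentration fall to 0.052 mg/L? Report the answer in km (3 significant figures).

222 km

From C = C₀·e^(−kt), t = ln(C₀/C)/k = ln(0.145/0.052)/0.52 = 1.025/0.52 = 1.972 d.
Distance = v·t = 1.3 m/s × 1.704e+05 s = 2.215e+05 m = 221.5 km.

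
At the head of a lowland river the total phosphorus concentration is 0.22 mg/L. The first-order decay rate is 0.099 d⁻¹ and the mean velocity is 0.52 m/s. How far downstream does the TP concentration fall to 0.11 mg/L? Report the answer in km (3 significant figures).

From C = C₀·e^(−kt), t = ln(C₀/C)/k = ln(0.22/0.11)/0.099 = 0.6931/0.099 = 7.001 d.
Distance = v·t = 0.52 m/s × 6.049e+05 s = 3.146e+05 m = 314.6 km.

315 km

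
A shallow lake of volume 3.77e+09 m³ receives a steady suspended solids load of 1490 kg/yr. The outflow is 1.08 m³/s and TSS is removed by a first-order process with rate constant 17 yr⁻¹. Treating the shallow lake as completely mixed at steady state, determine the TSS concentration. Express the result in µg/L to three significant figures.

0.0232 µg/L

Outflow Q = 1.08 m³/s × 3.156e+07 s/yr = 3.408e+07 m³/yr.
Steady-state CSTR mass balance: W = Q·C + k·V·C, so C = W/(Q + kV).
Q + kV = 3.408e+07 + 17·3.77e+09 = 6.412e+10 m³/yr.
C = 1490/6.412e+10 = 2.324e-08 kg/m³ = 2.324e-05 mg/L = 0.02324 µg/L.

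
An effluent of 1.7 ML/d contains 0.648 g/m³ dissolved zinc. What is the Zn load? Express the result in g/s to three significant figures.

0.0127 g/s

1.7 ML/d = 0.01968 m³/s.
Mass flux = Q·C = 0.01968 m³/s × 0.648 g/m³ = 0.01275 g/s.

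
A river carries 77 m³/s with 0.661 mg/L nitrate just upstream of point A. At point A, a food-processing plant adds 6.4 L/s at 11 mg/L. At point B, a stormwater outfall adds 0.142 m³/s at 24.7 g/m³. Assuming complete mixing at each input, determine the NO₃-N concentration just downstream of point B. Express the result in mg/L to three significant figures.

6.4 L/s = 0.0064 m³/s.
After input A: C = (77·0.661 + 0.0064·11) / 77.01 = 0.6619 mg/L.
After input B: C = (77.01·0.6619 + 0.142·24.7) / 77.15 = 0.7061 mg/L.

0.706 mg/L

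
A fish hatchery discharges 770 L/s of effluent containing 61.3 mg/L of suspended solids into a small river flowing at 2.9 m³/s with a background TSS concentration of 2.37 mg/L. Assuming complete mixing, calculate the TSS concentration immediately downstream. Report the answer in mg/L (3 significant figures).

770 L/s = 0.77 m³/s.
By mass balance at complete mixing, C = (0.77·61.3 + 2.9·2.37) / (0.77 + 2.9) = 54.07/3.67 = 14.73 mg/L.

14.7 mg/L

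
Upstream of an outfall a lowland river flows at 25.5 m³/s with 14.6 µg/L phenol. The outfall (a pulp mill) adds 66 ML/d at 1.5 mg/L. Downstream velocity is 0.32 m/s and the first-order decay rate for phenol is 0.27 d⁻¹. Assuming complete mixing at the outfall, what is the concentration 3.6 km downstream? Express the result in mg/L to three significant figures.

0.0558 mg/L

66 ML/d = 0.7639 m³/s.
14.6 µg/L = 0.0146 mg/L.
After complete mixing, C₀ = (0.7639·1.5 + 25.5·0.0146) / 26.26 = 0.0578 mg/L.
Travel time t = 3600 m / 0.32 m/s = 1.125e+04 s = 0.1302 d.
C = 0.0578·exp(−0.27·0.1302) = 0.0578·0.9655 = 0.05581 mg/L.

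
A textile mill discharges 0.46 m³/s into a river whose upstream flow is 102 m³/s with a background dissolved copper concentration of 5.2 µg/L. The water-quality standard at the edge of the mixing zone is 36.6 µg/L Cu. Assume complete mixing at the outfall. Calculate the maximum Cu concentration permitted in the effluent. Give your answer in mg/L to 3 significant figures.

5.2 µg/L = 0.0052 mg/L.
36.6 µg/L = 0.0366 mg/L.
Mass balance: 0.0366·102.5 = 0.46·Cₑ + 102·0.0052.
Cₑ = (3.75 − 0.5304) / 0.46 = 6.999 mg/L.

7.00 mg/L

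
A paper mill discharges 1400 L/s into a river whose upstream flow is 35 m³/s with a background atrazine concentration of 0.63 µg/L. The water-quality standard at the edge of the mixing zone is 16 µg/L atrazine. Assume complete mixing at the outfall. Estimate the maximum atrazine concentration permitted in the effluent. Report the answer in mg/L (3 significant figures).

0.400 mg/L

1400 L/s = 1.4 m³/s.
0.63 µg/L = 0.00063 mg/L.
16 µg/L = 0.016 mg/L.
Mass balance: 0.016·36.4 = 1.4·Cₑ + 35·0.00063.
Cₑ = (0.5824 − 0.02205) / 1.4 = 0.4002 mg/L.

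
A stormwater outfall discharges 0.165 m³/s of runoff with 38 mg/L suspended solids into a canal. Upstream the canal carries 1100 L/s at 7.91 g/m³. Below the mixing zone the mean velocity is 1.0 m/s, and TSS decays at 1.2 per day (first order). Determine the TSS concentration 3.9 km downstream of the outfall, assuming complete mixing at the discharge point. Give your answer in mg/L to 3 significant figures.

11.2 mg/L

1100 L/s = 1.1 m³/s.
After complete mixing, C₀ = (0.165·38 + 1.1·7.91) / 1.265 = 11.83 mg/L.
Travel time t = 3900 m / 1.0 m/s = 3900 s = 0.04514 d.
C = 11.83·exp(−1.2·0.04514) = 11.83·0.9473 = 11.21 mg/L.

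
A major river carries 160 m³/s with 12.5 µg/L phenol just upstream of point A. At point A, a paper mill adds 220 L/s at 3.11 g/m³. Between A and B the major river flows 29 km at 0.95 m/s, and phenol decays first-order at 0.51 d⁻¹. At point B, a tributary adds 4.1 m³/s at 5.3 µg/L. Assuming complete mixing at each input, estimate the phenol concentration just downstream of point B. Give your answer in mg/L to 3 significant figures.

0.0138 mg/L

12.5 µg/L = 0.0125 mg/L.
220 L/s = 0.22 m³/s.
After input A: C = (160·0.0125 + 0.22·3.11) / 160.2 = 0.01675 mg/L.
Over the 29 km reach to input B (t = 3.053e+04 s = 0.3533 d), decay gives C = 0.01675·exp(−0.51·0.3533) = 0.01399 mg/L.
5.3 µg/L = 0.0053 mg/L.
After input B: C = (160.2·0.01399 + 4.1·0.0053) / 164.3 = 0.01377 mg/L.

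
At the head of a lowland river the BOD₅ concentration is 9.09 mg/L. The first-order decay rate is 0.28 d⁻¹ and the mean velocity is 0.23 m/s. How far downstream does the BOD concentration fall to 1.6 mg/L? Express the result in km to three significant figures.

123 km

From C = C₀·e^(−kt), t = ln(C₀/C)/k = ln(9.09/1.6)/0.28 = 1.737/0.28 = 6.204 d.
Distance = v·t = 0.23 m/s × 5.36e+05 s = 1.233e+05 m = 123.3 km.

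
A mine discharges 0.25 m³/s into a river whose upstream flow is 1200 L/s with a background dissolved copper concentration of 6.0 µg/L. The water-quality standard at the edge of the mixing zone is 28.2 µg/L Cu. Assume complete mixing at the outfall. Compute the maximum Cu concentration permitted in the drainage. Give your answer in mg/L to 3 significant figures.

1200 L/s = 1.2 m³/s.
6.0 µg/L = 0.006 mg/L.
28.2 µg/L = 0.0282 mg/L.
Mass balance: 0.0282·1.45 = 0.25·Cₑ + 1.2·0.006.
Cₑ = (0.04089 − 0.0072) / 0.25 = 0.1348 mg/L.

0.135 mg/L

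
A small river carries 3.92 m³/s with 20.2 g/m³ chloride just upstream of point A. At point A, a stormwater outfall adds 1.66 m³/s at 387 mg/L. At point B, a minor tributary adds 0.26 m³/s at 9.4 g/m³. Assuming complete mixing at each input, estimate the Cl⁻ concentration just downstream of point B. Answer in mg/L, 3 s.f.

After input A: C = (3.92·20.2 + 1.66·387) / 5.58 = 129.3 mg/L.
After input B: C = (5.58·129.3 + 0.26·9.4) / 5.84 = 124 mg/L.

124 mg/L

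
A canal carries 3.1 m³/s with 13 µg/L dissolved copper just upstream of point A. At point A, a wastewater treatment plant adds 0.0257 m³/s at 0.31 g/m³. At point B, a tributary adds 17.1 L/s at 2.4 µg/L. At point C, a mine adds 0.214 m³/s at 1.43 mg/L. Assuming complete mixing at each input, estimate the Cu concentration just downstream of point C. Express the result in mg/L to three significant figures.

0.106 mg/L

13 µg/L = 0.013 mg/L.
After input A: C = (3.1·0.013 + 0.0257·0.31) / 3.126 = 0.01544 mg/L.
17.1 L/s = 0.0171 m³/s.
2.4 µg/L = 0.0024 mg/L.
After input B: C = (3.126·0.01544 + 0.0171·0.0024) / 3.143 = 0.01537 mg/L.
After input C: C = (3.143·0.01537 + 0.214·1.43) / 3.357 = 0.1056 mg/L.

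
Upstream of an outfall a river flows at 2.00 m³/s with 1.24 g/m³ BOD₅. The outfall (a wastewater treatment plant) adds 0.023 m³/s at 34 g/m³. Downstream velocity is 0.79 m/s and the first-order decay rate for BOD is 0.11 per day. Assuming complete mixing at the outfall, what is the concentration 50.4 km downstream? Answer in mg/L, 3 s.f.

1.49 mg/L

After complete mixing, C₀ = (0.023·34 + 2·1.24) / 2.023 = 1.612 mg/L.
Travel time t = 5.04e+04 m / 0.79 m/s = 6.38e+04 s = 0.7384 d.
C = 1.612·exp(−0.11·0.7384) = 1.612·0.922 = 1.487 mg/L.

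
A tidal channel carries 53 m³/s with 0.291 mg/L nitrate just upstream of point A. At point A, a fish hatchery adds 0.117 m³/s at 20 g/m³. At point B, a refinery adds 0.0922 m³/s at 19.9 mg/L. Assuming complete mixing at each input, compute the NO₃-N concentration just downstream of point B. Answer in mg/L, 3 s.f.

0.368 mg/L

After input A: C = (53·0.291 + 0.117·20) / 53.12 = 0.3344 mg/L.
After input B: C = (53.12·0.3344 + 0.0922·19.9) / 53.21 = 0.3683 mg/L.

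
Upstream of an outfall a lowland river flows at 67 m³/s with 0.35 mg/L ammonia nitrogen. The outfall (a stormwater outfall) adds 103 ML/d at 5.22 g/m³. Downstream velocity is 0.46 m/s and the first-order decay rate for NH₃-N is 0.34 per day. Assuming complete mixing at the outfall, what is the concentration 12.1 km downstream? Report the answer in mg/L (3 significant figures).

103 ML/d = 1.192 m³/s.
After complete mixing, C₀ = (1.192·5.22 + 67·0.35) / 68.19 = 0.4351 mg/L.
Travel time t = 1.21e+04 m / 0.46 m/s = 2.63e+04 s = 0.3044 d.
C = 0.4351·exp(−0.34·0.3044) = 0.4351·0.9017 = 0.3923 mg/L.

0.392 mg/L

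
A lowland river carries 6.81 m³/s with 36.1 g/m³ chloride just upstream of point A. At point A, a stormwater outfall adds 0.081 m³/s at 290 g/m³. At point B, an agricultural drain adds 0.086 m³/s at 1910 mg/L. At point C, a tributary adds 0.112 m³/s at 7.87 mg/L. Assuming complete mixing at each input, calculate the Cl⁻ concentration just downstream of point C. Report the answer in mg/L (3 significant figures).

61.3 mg/L

After input A: C = (6.81·36.1 + 0.081·290) / 6.891 = 39.08 mg/L.
After input B: C = (6.891·39.08 + 0.086·1910) / 6.977 = 62.15 mg/L.
After input C: C = (6.977·62.15 + 0.112·7.87) / 7.089 = 61.29 mg/L.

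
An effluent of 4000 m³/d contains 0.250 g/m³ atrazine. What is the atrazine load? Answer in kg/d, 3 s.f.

1.00 kg/d

4000 m³/d = 0.0463 m³/s.
Mass flux = Q·C = 0.0463 m³/s × 0.25 g/m³ = 0.01157 g/s.
= 0.01157 g/s × 86.4 = 1 kg/d.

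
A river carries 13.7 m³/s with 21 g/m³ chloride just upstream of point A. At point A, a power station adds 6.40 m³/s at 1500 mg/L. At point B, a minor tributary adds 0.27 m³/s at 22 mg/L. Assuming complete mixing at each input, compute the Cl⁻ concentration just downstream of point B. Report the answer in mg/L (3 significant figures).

486 mg/L

After input A: C = (13.7·21 + 6.4·1500) / 20.1 = 491.9 mg/L.
After input B: C = (20.1·491.9 + 0.27·22) / 20.37 = 485.7 mg/L.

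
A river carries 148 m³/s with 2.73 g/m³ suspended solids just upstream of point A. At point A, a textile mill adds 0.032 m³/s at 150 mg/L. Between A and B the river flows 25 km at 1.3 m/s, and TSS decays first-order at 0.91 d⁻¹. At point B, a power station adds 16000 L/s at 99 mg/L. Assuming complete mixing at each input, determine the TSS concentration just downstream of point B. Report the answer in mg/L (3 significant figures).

11.7 mg/L

After input A: C = (148·2.73 + 0.032·150) / 148 = 2.762 mg/L.
Over the 25 km reach to input B (t = 1.923e+04 s = 0.2226 d), decay gives C = 2.762·exp(−0.91·0.2226) = 2.255 mg/L.
16000 L/s = 16 m³/s.
After input B: C = (148·2.255 + 16·99) / 164 = 11.69 mg/L.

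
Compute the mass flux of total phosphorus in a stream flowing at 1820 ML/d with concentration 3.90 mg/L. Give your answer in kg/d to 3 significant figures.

1820 ML/d = 21.06 m³/s.
Mass flux = Q·C = 21.06 m³/s × 3.9 g/m³ = 82.15 g/s.
= 82.15 g/s × 86.4 = 7098 kg/d.

7100 kg/d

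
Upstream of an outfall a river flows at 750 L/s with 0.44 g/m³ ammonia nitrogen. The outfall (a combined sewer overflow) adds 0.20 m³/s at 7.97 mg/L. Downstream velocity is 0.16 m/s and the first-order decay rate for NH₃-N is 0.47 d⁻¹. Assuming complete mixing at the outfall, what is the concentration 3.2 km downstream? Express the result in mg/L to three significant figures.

1.82 mg/L

750 L/s = 0.75 m³/s.
After complete mixing, C₀ = (0.2·7.97 + 0.75·0.44) / 0.95 = 2.025 mg/L.
Travel time t = 3200 m / 0.16 m/s = 2e+04 s = 0.2315 d.
C = 2.025·exp(−0.47·0.2315) = 2.025·0.8969 = 1.816 mg/L.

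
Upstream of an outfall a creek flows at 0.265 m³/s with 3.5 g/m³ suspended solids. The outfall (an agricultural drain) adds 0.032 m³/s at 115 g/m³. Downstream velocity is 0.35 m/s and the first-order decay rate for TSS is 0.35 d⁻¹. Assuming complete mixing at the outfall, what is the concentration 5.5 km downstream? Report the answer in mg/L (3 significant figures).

After complete mixing, C₀ = (0.032·115 + 0.265·3.5) / 0.297 = 15.51 mg/L.
Travel time t = 5500 m / 0.35 m/s = 1.571e+04 s = 0.1819 d.
C = 15.51·exp(−0.35·0.1819) = 15.51·0.9383 = 14.56 mg/L.

14.6 mg/L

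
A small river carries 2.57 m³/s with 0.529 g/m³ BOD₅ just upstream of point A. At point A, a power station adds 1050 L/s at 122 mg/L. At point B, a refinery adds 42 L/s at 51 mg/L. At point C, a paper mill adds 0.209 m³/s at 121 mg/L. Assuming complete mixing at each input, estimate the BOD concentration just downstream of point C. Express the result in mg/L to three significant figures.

1050 L/s = 1.05 m³/s.
After input A: C = (2.57·0.529 + 1.05·122) / 3.62 = 35.76 mg/L.
42 L/s = 0.042 m³/s.
After input B: C = (3.62·35.76 + 0.042·51) / 3.662 = 35.94 mg/L.
After input C: C = (3.662·35.94 + 0.209·121) / 3.871 = 40.53 mg/L.

40.5 mg/L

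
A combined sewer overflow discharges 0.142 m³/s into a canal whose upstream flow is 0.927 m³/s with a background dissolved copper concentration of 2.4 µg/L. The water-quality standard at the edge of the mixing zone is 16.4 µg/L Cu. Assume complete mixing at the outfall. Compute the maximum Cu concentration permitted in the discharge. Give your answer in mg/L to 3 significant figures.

2.4 µg/L = 0.0024 mg/L.
16.4 µg/L = 0.0164 mg/L.
Mass balance: 0.0164·1.069 = 0.142·Cₑ + 0.927·0.0024.
Cₑ = (0.01753 − 0.002225) / 0.142 = 0.1078 mg/L.

0.108 mg/L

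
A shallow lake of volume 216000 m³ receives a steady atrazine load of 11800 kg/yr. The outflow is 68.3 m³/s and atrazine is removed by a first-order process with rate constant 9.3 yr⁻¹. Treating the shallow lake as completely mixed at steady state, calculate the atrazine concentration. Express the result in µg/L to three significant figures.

Outflow Q = 68.3 m³/s × 3.156e+07 s/yr = 2.155e+09 m³/yr.
Steady-state CSTR mass balance: W = Q·C + k·V·C, so C = W/(Q + kV).
Q + kV = 2.155e+09 + 9.3·216000 = 2.157e+09 m³/yr.
C = 11800/2.157e+09 = 5.47e-06 kg/m³ = 0.00547 mg/L = 5.47 µg/L.

5.47 µg/L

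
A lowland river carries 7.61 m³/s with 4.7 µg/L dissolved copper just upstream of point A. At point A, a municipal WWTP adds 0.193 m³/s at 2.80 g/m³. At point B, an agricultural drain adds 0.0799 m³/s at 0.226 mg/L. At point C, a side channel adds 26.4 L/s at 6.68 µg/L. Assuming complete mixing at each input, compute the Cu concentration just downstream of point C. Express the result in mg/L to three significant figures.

4.7 µg/L = 0.0047 mg/L.
After input A: C = (7.61·0.0047 + 0.193·2.8) / 7.803 = 0.07384 mg/L.
After input B: C = (7.803·0.07384 + 0.0799·0.226) / 7.883 = 0.07538 mg/L.
26.4 L/s = 0.0264 m³/s.
6.68 µg/L = 0.00668 mg/L.
After input C: C = (7.883·0.07538 + 0.0264·0.00668) / 7.909 = 0.07515 mg/L.

0.0752 mg/L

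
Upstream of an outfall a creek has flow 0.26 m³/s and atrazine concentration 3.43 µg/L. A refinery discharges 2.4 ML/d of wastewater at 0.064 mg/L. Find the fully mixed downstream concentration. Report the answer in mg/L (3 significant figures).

0.00928 mg/L

2.4 ML/d = 0.02778 m³/s.
3.43 µg/L = 0.00343 mg/L.
Conservation of mass across the mixing zone: C = (0.02778·0.064 + 0.26·0.00343) / (0.02778 + 0.26) = 0.00267/0.2878 = 0.009277 mg/L.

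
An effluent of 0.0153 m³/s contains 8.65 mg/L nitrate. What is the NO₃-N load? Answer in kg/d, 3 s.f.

Mass flux = Q·C = 0.0153 m³/s × 8.65 g/m³ = 0.1323 g/s.
= 0.1323 g/s × 86.4 = 11.43 kg/d.

11.4 kg/d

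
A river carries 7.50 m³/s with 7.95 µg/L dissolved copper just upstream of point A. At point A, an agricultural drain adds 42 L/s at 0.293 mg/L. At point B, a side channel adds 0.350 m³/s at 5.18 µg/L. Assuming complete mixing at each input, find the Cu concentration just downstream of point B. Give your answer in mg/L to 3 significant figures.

0.00934 mg/L

7.95 µg/L = 0.00795 mg/L.
42 L/s = 0.042 m³/s.
After input A: C = (7.5·0.00795 + 0.042·0.293) / 7.542 = 0.009537 mg/L.
5.18 µg/L = 0.00518 mg/L.
After input B: C = (7.542·0.009537 + 0.35·0.00518) / 7.892 = 0.009344 mg/L.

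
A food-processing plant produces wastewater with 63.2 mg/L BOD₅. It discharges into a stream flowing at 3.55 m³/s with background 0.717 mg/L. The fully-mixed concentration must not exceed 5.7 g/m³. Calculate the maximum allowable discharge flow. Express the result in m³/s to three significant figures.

Mass balance at complete mixing: C_std·(Q_w + Q_r) = Q_w·C_e + Q_r·C_b.
Rearranging, Q_w = Q_r·(C_std − C_b)/(C_e − C_std) = 3.55·(5.7 − 0.717) / (63.2 − 5.7) = 0.3076 m³/s.

0.308 m³/s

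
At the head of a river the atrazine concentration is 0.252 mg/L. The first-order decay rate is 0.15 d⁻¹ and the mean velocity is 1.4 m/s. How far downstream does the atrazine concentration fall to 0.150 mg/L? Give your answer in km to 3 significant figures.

418 km

From C = C₀·e^(−kt), t = ln(C₀/C)/k = ln(0.252/0.150)/0.15 = 0.5188/0.15 = 3.459 d.
Distance = v·t = 1.4 m/s × 2.988e+05 s = 4.184e+05 m = 418.4 km.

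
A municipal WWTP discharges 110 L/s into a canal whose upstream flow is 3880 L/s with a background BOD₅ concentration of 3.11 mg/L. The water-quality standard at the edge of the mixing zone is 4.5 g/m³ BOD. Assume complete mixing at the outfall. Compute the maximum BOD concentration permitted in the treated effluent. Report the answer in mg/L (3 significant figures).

110 L/s = 0.11 m³/s.
3880 L/s = 3.88 m³/s.
Mass balance: 4.5·3.99 = 0.11·Cₑ + 3.88·3.11.
Cₑ = (17.95 − 12.07) / 0.11 = 53.53 mg/L.

53.5 mg/L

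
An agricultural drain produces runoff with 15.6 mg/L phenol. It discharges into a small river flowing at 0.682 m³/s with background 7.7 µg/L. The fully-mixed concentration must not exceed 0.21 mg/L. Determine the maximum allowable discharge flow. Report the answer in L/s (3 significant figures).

8.96 L/s

7.7 µg/L = 0.0077 mg/L.
Mass balance at complete mixing: C_std·(Q_w + Q_r) = Q_w·C_e + Q_r·C_b.
Rearranging, Q_w = Q_r·(C_std − C_b)/(C_e − C_std) = 0.682·(0.21 − 0.0077) / (15.6 − 0.21) = 0.008965 m³/s.
= 8.965 L/s.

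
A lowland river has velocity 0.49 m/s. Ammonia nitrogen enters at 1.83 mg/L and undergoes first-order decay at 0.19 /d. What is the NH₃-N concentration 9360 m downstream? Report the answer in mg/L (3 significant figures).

Travel time t = 9360 m / 0.49 m/s = 9360/0.49 = 1.91e+04 s = 0.2211 d.
First-order decay: C = 1.83·exp(−0.19·0.2211) = 1.83·0.9589 = 1.755 mg/L.

1.75 mg/L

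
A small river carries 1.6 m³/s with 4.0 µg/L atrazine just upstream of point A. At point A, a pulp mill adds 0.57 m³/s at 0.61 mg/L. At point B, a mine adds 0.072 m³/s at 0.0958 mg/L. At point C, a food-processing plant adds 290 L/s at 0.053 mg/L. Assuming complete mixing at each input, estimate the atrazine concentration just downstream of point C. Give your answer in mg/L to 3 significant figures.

0.149 mg/L

4.0 µg/L = 0.004 mg/L.
After input A: C = (1.6·0.004 + 0.57·0.61) / 2.17 = 0.1632 mg/L.
After input B: C = (2.17·0.1632 + 0.072·0.0958) / 2.242 = 0.161 mg/L.
290 L/s = 0.29 m³/s.
After input C: C = (2.242·0.161 + 0.29·0.053) / 2.532 = 0.1486 mg/L.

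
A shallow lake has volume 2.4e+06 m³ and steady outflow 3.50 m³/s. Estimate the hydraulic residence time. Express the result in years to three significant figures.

Q = 3.50 m³/s × 3.156e+07 s/yr = 1.105e+08 m³/yr.
Hydraulic residence time τ = V/Q = 2.4e+06/1.105e+08 = 0.02173 yr.

0.0217 yr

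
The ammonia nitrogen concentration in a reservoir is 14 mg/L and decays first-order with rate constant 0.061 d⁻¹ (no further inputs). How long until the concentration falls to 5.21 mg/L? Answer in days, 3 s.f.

t = ln(C₀/C)/k = ln(14/5.21)/0.061 = 0.9885/0.061 = 16.2 d.

16.2 d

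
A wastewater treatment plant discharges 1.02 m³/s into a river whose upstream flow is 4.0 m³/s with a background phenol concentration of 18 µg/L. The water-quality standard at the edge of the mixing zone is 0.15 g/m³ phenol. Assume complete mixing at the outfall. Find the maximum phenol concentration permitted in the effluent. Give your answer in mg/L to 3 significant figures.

0.668 mg/L

18 µg/L = 0.018 mg/L.
Mass balance: 0.15·5.02 = 1.02·Cₑ + 4·0.018.
Cₑ = (0.753 − 0.072) / 1.02 = 0.6676 mg/L.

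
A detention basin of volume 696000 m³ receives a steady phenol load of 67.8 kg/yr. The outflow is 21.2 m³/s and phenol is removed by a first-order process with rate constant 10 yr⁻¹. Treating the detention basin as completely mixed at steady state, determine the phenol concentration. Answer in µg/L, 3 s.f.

Outflow Q = 21.2 m³/s × 3.156e+07 s/yr = 6.69e+08 m³/yr.
Steady-state CSTR mass balance: W = Q·C + k·V·C, so C = W/(Q + kV).
Q + kV = 6.69e+08 + 10·696000 = 6.76e+08 m³/yr.
C = 67.8/6.76e+08 = 1.003e-07 kg/m³ = 0.0001003 mg/L = 0.1003 µg/L.

0.100 µg/L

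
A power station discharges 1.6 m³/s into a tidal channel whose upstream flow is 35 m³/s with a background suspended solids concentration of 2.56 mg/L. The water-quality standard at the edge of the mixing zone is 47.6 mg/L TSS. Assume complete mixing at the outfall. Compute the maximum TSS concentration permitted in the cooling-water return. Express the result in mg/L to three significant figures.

1030 mg/L

Mass balance: 47.6·36.6 = 1.6·Cₑ + 35·2.56.
Cₑ = (1742 − 89.6) / 1.6 = 1033 mg/L.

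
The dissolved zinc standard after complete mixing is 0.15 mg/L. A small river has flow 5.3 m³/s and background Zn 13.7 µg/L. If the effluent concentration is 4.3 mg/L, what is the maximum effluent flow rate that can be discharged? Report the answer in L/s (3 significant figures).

174 L/s

13.7 µg/L = 0.0137 mg/L.
Mass balance at complete mixing: C_std·(Q_w + Q_r) = Q_w·C_e + Q_r·C_b.
Rearranging, Q_w = Q_r·(C_std − C_b)/(C_e − C_std) = 5.3·(0.15 − 0.0137) / (4.3 − 0.15) = 0.1741 m³/s.
= 174.1 L/s.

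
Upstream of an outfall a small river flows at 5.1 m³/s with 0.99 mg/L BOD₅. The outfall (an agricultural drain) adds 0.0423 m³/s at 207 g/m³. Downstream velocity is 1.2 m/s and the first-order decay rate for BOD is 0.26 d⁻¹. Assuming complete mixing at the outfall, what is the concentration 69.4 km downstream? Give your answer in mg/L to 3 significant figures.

2.26 mg/L

After complete mixing, C₀ = (0.0423·207 + 5.1·0.99) / 5.142 = 2.685 mg/L.
Travel time t = 6.94e+04 m / 1.2 m/s = 5.783e+04 s = 0.6694 d.
C = 2.685·exp(−0.26·0.6694) = 2.685·0.8403 = 2.256 mg/L.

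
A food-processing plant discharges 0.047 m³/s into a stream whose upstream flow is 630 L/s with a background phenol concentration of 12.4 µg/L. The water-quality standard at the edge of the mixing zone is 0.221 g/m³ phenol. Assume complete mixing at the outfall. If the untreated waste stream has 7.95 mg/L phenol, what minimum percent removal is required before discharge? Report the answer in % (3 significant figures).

62.0 %

630 L/s = 0.63 m³/s.
12.4 µg/L = 0.0124 mg/L.
Mass balance: 0.221·0.677 = 0.047·Cₑ + 0.63·0.0124.
Cₑ = (0.1496 − 0.007812) / 0.047 = 3.017 mg/L.
Required removal = 1 − 3.017/7.95 = 62.05 %.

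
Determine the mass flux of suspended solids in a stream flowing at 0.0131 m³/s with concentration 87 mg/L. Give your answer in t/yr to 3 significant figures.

36.0 t/yr

Mass flux = Q·C = 0.0131 m³/s × 87 g/m³ = 1.14 g/s.
= 1.14 g/s × 31.56 = 35.97 t/yr.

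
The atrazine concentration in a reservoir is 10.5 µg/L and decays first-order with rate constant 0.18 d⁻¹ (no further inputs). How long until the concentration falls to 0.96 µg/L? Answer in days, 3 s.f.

13.3 d

t = ln(C₀/C)/k = ln(10.5/0.96)/0.18 = 2.392/0.18 = 13.29 d.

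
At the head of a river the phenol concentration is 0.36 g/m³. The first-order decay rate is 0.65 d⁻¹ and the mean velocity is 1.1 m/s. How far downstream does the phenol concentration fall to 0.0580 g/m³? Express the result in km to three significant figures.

From C = C₀·e^(−kt), t = ln(C₀/C)/k = ln(0.36/0.0580)/0.65 = 1.826/0.65 = 2.809 d.
Distance = v·t = 1.1 m/s × 2.427e+05 s = 2.669e+05 m = 266.9 km.

267 km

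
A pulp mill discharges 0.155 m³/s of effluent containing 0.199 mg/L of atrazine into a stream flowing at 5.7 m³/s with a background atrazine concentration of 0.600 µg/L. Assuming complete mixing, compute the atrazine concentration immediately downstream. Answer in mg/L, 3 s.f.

0.00585 mg/L

0.600 µg/L = 0.0006 mg/L.
Conservation of mass across the mixing zone: C = (0.155·0.199 + 5.7·0.0006) / (0.155 + 5.7) = 0.03427/5.855 = 0.005852 mg/L.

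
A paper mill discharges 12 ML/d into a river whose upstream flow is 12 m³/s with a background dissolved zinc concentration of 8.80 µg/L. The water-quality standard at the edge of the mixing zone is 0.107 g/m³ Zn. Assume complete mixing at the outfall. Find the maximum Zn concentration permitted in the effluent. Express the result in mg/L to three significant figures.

12 ML/d = 0.1389 m³/s.
8.80 µg/L = 0.0088 mg/L.
Mass balance: 0.107·12.14 = 0.1389·Cₑ + 12·0.0088.
Cₑ = (1.299 − 0.1056) / 0.1389 = 8.591 mg/L.

8.59 mg/L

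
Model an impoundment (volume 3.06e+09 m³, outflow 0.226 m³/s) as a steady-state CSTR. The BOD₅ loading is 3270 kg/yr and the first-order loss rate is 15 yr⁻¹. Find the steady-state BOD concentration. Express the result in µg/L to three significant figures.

0.0712 µg/L

Outflow Q = 0.226 m³/s × 3.156e+07 s/yr = 7.132e+06 m³/yr.
Steady-state CSTR mass balance: W = Q·C + k·V·C, so C = W/(Q + kV).
Q + kV = 7.132e+06 + 15·3.06e+09 = 4.591e+10 m³/yr.
C = 3270/4.591e+10 = 7.123e-08 kg/m³ = 7.123e-05 mg/L = 0.07123 µg/L.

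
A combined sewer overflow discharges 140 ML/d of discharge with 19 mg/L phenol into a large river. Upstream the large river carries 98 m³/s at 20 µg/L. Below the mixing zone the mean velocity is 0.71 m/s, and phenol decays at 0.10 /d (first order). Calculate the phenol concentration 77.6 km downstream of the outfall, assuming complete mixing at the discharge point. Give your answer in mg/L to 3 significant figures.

0.290 mg/L

140 ML/d = 1.62 m³/s.
20 µg/L = 0.02 mg/L.
After complete mixing, C₀ = (1.62·19 + 98·0.02) / 99.62 = 0.3287 mg/L.
Travel time t = 7.76e+04 m / 0.71 m/s = 1.093e+05 s = 1.265 d.
C = 0.3287·exp(−0.10·1.265) = 0.3287·0.8812 = 0.2897 mg/L.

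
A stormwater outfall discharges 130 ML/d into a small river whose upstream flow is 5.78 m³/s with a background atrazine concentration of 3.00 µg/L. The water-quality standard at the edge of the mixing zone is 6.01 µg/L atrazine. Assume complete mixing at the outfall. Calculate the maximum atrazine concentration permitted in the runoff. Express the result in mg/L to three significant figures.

130 ML/d = 1.505 m³/s.
3.00 µg/L = 0.003 mg/L.
6.01 µg/L = 0.00601 mg/L.
Mass balance: 0.00601·7.285 = 1.505·Cₑ + 5.78·0.003.
Cₑ = (0.04378 − 0.01734) / 1.505 = 0.01757 mg/L.

0.0176 mg/L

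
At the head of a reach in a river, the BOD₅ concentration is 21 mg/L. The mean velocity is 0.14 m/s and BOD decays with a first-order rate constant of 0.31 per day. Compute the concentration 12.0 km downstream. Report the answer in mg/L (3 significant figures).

15.4 mg/L

Travel time t = 12.0 km / 0.14 m/s = 1.2e+04/0.14 = 8.571e+04 s = 0.9921 d.
First-order decay: C = 21·exp(−0.31·0.9921) = 21·0.7353 = 15.44 mg/L.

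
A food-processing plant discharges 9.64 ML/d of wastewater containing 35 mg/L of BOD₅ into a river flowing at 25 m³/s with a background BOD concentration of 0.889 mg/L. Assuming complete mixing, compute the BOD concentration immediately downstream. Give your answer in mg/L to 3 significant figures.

1.04 mg/L

9.64 ML/d = 0.1116 m³/s.
Conservation of mass across the mixing zone: C = (0.1116·35 + 25·0.889) / (0.1116 + 25) = 26.13/25.11 = 1.041 mg/L.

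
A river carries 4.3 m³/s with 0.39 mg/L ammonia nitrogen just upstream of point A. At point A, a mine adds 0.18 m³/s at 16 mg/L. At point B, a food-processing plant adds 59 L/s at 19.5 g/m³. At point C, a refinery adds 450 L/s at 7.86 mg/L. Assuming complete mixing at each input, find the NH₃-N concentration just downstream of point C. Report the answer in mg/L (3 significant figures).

After input A: C = (4.3·0.39 + 0.18·16) / 4.48 = 1.017 mg/L.
59 L/s = 0.059 m³/s.
After input B: C = (4.48·1.017 + 0.059·19.5) / 4.539 = 1.257 mg/L.
450 L/s = 0.45 m³/s.
After input C: C = (4.539·1.257 + 0.45·7.86) / 4.989 = 1.853 mg/L.

1.85 mg/L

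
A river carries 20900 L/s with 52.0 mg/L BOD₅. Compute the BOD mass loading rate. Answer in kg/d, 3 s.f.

20900 L/s = 20.9 m³/s.
Mass flux = Q·C = 20.9 m³/s × 52 g/m³ = 1087 g/s.
= 1087 g/s × 86.4 = 9.39e+04 kg/d.

93900 kg/d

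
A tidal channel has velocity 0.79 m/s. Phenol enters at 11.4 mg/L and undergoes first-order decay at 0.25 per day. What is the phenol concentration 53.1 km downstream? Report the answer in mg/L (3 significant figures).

Travel time t = 53.1 km / 0.79 m/s = 5.31e+04/0.79 = 6.722e+04 s = 0.778 d.
First-order decay: C = 11.4·exp(−0.25·0.778) = 11.4·0.8233 = 9.385 mg/L.

9.39 mg/L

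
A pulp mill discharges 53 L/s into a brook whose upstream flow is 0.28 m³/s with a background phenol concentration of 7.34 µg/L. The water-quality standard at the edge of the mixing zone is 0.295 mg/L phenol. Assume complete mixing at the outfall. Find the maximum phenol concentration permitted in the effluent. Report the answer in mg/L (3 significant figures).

1.81 mg/L

53 L/s = 0.053 m³/s.
7.34 µg/L = 0.00734 mg/L.
Mass balance: 0.295·0.333 = 0.053·Cₑ + 0.28·0.00734.
Cₑ = (0.09824 − 0.002055) / 0.053 = 1.815 mg/L.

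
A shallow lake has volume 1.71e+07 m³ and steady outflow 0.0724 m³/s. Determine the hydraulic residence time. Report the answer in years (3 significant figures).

Q = 0.0724 m³/s × 3.156e+07 s/yr = 2.285e+06 m³/yr.
Hydraulic residence time τ = V/Q = 1.71e+07/2.285e+06 = 7.484 yr.

7.48 yr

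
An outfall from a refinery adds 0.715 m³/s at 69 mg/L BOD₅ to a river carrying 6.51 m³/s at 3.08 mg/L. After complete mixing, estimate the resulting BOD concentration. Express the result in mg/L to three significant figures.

Conservation of mass across the mixing zone: C = (0.715·69 + 6.51·3.08) / (0.715 + 6.51) = 69.39/7.225 = 9.604 mg/L.

9.60 mg/L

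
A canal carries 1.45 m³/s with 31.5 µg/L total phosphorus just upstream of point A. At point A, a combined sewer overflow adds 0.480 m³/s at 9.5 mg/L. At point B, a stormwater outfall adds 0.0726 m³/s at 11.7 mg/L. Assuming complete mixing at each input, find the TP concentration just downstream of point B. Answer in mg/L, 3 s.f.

31.5 µg/L = 0.0315 mg/L.
After input A: C = (1.45·0.0315 + 0.48·9.5) / 1.93 = 2.386 mg/L.
After input B: C = (1.93·2.386 + 0.0726·11.7) / 2.003 = 2.724 mg/L.

2.72 mg/L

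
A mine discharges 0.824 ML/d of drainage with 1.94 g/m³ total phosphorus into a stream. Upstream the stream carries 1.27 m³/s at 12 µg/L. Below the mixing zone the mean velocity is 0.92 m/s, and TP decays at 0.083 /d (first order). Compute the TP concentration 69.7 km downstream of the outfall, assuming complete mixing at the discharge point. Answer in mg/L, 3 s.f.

0.824 ML/d = 0.009537 m³/s.
12 µg/L = 0.012 mg/L.
After complete mixing, C₀ = (0.009537·1.94 + 1.27·0.012) / 1.28 = 0.02637 mg/L.
Travel time t = 6.97e+04 m / 0.92 m/s = 7.576e+04 s = 0.8769 d.
C = 0.02637·exp(−0.083·0.8769) = 0.02637·0.9298 = 0.02452 mg/L.

0.0245 mg/L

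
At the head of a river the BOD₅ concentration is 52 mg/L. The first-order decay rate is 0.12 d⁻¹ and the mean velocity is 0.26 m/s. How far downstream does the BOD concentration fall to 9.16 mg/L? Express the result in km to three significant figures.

From C = C₀·e^(−kt), t = ln(C₀/C)/k = ln(52/9.16)/0.12 = 1.736/0.12 = 14.47 d.
Distance = v·t = 0.26 m/s × 1.25e+06 s = 3.251e+05 m = 325.1 km.

325 km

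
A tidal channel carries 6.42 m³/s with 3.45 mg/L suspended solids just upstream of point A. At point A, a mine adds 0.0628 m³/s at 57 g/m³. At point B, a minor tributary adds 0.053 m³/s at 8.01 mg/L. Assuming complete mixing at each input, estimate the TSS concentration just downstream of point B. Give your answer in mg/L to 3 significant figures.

4.00 mg/L

After input A: C = (6.42·3.45 + 0.0628·57) / 6.483 = 3.969 mg/L.
After input B: C = (6.483·3.969 + 0.053·8.01) / 6.536 = 4.002 mg/L.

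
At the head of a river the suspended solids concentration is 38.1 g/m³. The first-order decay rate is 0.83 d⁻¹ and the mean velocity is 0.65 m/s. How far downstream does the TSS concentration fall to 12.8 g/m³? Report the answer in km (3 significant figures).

73.8 km

From C = C₀·e^(−kt), t = ln(C₀/C)/k = ln(38.1/12.8)/0.83 = 1.091/0.83 = 1.314 d.
Distance = v·t = 0.65 m/s × 1.135e+05 s = 7.38e+04 m = 73.8 km.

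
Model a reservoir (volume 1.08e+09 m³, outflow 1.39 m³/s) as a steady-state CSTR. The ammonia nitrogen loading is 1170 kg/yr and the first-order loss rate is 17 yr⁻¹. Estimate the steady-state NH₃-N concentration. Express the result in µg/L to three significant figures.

Outflow Q = 1.39 m³/s × 3.156e+07 s/yr = 4.387e+07 m³/yr.
Steady-state CSTR mass balance: W = Q·C + k·V·C, so C = W/(Q + kV).
Q + kV = 4.387e+07 + 17·1.08e+09 = 1.84e+10 m³/yr.
C = 1170/1.84e+10 = 6.357e-08 kg/m³ = 6.357e-05 mg/L = 0.06357 µg/L.

0.0636 µg/L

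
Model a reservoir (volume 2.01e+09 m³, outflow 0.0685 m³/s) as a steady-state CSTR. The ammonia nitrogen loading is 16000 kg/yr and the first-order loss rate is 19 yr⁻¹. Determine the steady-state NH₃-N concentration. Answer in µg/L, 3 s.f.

Outflow Q = 0.0685 m³/s × 3.156e+07 s/yr = 2.162e+06 m³/yr.
Steady-state CSTR mass balance: W = Q·C + k·V·C, so C = W/(Q + kV).
Q + kV = 2.162e+06 + 19·2.01e+09 = 3.819e+10 m³/yr.
C = 16000/3.819e+10 = 4.189e-07 kg/m³ = 0.0004189 mg/L = 0.4189 µg/L.

0.419 µg/L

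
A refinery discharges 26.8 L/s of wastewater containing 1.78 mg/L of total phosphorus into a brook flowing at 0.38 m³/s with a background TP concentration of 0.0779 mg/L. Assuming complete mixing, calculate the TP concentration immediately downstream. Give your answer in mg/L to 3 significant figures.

0.190 mg/L

26.8 L/s = 0.0268 m³/s.
Conservation of mass across the mixing zone: C = (0.0268·1.78 + 0.38·0.0779) / (0.0268 + 0.38) = 0.07731/0.4068 = 0.19 mg/L.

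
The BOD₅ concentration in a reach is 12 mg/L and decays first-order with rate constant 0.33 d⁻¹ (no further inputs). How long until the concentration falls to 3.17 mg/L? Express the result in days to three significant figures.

t = ln(C₀/C)/k = ln(12/3.17)/0.33 = 1.331/0.33 = 4.034 d.

4.03 d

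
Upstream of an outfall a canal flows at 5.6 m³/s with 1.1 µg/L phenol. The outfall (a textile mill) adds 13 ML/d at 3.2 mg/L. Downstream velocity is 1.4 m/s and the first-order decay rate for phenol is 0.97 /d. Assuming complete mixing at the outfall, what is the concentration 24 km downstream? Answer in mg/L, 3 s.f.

13 ML/d = 0.1505 m³/s.
1.1 µg/L = 0.0011 mg/L.
After complete mixing, C₀ = (0.1505·3.2 + 5.6·0.0011) / 5.75 = 0.0848 mg/L.
Travel time t = 2.4e+04 m / 1.4 m/s = 1.714e+04 s = 0.1984 d.
C = 0.0848·exp(−0.97·0.1984) = 0.0848·0.8249 = 0.06995 mg/L.

0.0700 mg/L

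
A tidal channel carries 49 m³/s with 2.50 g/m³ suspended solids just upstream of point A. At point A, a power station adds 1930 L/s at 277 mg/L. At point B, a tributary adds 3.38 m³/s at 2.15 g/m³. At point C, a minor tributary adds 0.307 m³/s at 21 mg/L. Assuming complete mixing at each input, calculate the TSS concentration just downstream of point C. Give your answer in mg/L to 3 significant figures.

12.3 mg/L

1930 L/s = 1.93 m³/s.
After input A: C = (49·2.5 + 1.93·277) / 50.93 = 12.9 mg/L.
After input B: C = (50.93·12.9 + 3.38·2.15) / 54.31 = 12.23 mg/L.
After input C: C = (54.31·12.23 + 0.307·21) / 54.62 = 12.28 mg/L.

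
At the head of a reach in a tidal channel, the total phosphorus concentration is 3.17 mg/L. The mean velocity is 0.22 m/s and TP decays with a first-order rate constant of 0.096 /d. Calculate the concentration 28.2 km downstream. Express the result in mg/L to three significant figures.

Travel time t = 28.2 km / 0.22 m/s = 2.82e+04/0.22 = 1.282e+05 s = 1.484 d.
First-order decay: C = 3.17·exp(−0.096·1.484) = 3.17·0.8673 = 2.749 mg/L.

2.75 mg/L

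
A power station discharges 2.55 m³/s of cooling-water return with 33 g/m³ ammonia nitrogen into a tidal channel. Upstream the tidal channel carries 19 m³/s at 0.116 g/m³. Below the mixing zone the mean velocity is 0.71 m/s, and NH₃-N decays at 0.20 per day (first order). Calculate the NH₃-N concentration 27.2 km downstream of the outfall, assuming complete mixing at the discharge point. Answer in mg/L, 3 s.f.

After complete mixing, C₀ = (2.55·33 + 19·0.116) / 21.55 = 4.007 mg/L.
Travel time t = 2.72e+04 m / 0.71 m/s = 3.831e+04 s = 0.4434 d.
C = 4.007·exp(−0.20·0.4434) = 4.007·0.9151 = 3.667 mg/L.

3.67 mg/L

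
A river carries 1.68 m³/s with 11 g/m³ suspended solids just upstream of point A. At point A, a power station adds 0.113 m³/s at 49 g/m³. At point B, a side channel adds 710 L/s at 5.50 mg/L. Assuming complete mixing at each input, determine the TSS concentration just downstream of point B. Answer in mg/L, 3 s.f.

After input A: C = (1.68·11 + 0.113·49) / 1.793 = 13.39 mg/L.
710 L/s = 0.71 m³/s.
After input B: C = (1.793·13.39 + 0.71·5.5) / 2.503 = 11.16 mg/L.

11.2 mg/L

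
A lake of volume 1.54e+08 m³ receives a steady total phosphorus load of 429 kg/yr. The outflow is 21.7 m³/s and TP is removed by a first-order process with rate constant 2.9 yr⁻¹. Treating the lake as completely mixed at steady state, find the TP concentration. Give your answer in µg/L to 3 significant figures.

Outflow Q = 21.7 m³/s × 3.156e+07 s/yr = 6.848e+08 m³/yr.
Steady-state CSTR mass balance: W = Q·C + k·V·C, so C = W/(Q + kV).
Q + kV = 6.848e+08 + 2.9·1.54e+08 = 1.131e+09 m³/yr.
C = 429/1.131e+09 = 3.792e-07 kg/m³ = 0.0003792 mg/L = 0.3792 µg/L.

0.379 µg/L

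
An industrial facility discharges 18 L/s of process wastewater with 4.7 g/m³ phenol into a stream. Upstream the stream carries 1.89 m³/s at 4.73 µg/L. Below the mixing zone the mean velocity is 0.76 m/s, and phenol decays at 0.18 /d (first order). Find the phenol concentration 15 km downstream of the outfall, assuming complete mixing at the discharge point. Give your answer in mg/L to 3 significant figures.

0.0471 mg/L

18 L/s = 0.018 m³/s.
4.73 µg/L = 0.00473 mg/L.
After complete mixing, C₀ = (0.018·4.7 + 1.89·0.00473) / 1.908 = 0.04903 mg/L.
Travel time t = 1.5e+04 m / 0.76 m/s = 1.974e+04 s = 0.2284 d.
C = 0.04903·exp(−0.18·0.2284) = 0.04903·0.9597 = 0.04705 mg/L.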